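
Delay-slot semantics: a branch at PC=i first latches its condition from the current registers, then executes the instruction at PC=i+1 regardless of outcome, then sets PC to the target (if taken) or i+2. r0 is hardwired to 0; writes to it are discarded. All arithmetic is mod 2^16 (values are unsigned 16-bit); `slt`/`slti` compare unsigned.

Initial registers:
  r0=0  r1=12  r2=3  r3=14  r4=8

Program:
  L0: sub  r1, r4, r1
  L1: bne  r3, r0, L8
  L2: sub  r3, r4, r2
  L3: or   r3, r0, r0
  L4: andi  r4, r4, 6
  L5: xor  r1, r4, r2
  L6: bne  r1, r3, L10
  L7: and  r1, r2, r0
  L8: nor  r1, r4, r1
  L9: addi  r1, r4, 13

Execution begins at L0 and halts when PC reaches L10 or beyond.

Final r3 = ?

  step pc=0: sub  r1, r4, r1  regs=(0,65532,3,14,8)
  step pc=1: bne  r3, r0, L8  cond=T  regs=(0,65532,3,14,8)
  step pc=2: sub  r3, r4, r2  regs=(0,65532,3,5,8)
  step pc=8: nor  r1, r4, r1  regs=(0,3,3,5,8)
  step pc=9: addi  r1, r4, 13  regs=(0,21,3,5,8)

5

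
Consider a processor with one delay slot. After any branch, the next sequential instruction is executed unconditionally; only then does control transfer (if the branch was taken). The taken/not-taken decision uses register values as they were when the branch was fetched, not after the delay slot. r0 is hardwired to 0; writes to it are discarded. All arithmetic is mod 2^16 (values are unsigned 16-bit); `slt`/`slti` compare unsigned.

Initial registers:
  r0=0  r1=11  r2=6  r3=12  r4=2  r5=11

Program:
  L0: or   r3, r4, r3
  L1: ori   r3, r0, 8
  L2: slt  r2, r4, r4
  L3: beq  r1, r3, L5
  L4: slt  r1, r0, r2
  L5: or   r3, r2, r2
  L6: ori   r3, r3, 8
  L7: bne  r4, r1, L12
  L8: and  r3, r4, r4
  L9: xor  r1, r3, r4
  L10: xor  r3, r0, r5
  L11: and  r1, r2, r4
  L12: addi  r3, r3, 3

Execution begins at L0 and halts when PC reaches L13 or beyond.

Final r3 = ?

  step pc=0: or   r3, r4, r3  regs=(0,11,6,14,2,11)
  step pc=1: ori   r3, r0, 8  regs=(0,11,6,8,2,11)
  step pc=2: slt  r2, r4, r4  regs=(0,11,0,8,2,11)
  step pc=3: beq  r1, r3, L5  cond=F  regs=(0,11,0,8,2,11)
  step pc=4: slt  r1, r0, r2  regs=(0,0,0,8,2,11)
  step pc=5: or   r3, r2, r2  regs=(0,0,0,0,2,11)
  step pc=6: ori   r3, r3, 8  regs=(0,0,0,8,2,11)
  step pc=7: bne  r4, r1, L12  cond=T  regs=(0,0,0,8,2,11)
  step pc=8: and  r3, r4, r4  regs=(0,0,0,2,2,11)
  step pc=12: addi  r3, r3, 3  regs=(0,0,0,5,2,11)

5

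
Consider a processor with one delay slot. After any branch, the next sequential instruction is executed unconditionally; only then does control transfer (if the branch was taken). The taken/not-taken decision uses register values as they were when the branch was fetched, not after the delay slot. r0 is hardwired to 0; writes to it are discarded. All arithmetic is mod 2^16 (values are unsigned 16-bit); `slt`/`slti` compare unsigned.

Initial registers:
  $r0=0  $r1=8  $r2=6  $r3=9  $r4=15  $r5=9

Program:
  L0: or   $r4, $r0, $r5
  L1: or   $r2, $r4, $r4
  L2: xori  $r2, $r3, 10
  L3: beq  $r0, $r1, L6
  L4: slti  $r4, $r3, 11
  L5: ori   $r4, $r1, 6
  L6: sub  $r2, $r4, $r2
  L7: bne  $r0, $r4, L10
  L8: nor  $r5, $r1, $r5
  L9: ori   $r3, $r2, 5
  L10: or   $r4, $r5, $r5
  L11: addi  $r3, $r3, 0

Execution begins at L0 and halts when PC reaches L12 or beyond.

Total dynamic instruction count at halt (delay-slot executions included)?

11

PC=0  or   $r4, $r0, $r5     | $r0=0 $r1=8 $r2=6 $r3=9 $r4=9 $r5=9
PC=1  or   $r2, $r4, $r4     | $r0=0 $r1=8 $r2=9 $r3=9 $r4=9 $r5=9
PC=2  xori  $r2, $r3, 10     | $r0=0 $r1=8 $r2=3 $r3=9 $r4=9 $r5=9
PC=3  beq  $r0, $r1, L6      | $r0=0 $r1=8 $r2=3 $r3=9 $r4=9 $r5=9  [not taken]
PC=4  slti  $r4, $r3, 11     | $r0=0 $r1=8 $r2=3 $r3=9 $r4=1 $r5=9
PC=5  ori   $r4, $r1, 6      | $r0=0 $r1=8 $r2=3 $r3=9 $r4=14 $r5=9
PC=6  sub  $r2, $r4, $r2     | $r0=0 $r1=8 $r2=11 $r3=9 $r4=14 $r5=9
PC=7  bne  $r0, $r4, L10     | $r0=0 $r1=8 $r2=11 $r3=9 $r4=14 $r5=9  [TAKEN]
PC=8  nor  $r5, $r1, $r5     | $r0=0 $r1=8 $r2=11 $r3=9 $r4=14 $r5=65526
PC=10 or   $r4, $r5, $r5     | $r0=0 $r1=8 $r2=11 $r3=9 $r4=65526 $r5=65526
PC=11 addi  $r3, $r3, 0      | $r0=0 $r1=8 $r2=11 $r3=9 $r4=65526 $r5=65526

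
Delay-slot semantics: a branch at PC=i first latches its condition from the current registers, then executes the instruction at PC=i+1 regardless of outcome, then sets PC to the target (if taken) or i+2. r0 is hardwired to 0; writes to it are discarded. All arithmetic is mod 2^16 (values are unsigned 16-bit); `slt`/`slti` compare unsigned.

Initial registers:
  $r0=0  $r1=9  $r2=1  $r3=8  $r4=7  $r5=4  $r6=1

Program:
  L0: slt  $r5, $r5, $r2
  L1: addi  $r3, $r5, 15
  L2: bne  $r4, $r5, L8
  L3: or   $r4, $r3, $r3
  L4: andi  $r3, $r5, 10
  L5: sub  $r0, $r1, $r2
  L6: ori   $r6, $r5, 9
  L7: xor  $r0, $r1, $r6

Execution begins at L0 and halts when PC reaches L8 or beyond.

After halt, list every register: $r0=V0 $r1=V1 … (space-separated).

[0] slt  $r5, $r5, $r2  →  {$r0:0, $r1:9, $r2:1, $r3:8, $r4:7, $r5:0, $r6:1}
[1] addi  $r3, $r5, 15  →  {$r0:0, $r1:9, $r2:1, $r3:15, $r4:7, $r5:0, $r6:1}
[2] bne  $r4, $r5, L8  →  {$r0:0, $r1:9, $r2:1, $r3:15, $r4:7, $r5:0, $r6:1}  ⟨branch taken⟩
[3] or   $r4, $r3, $r3  →  {$r0:0, $r1:9, $r2:1, $r3:15, $r4:15, $r5:0, $r6:1}

$r0=0 $r1=9 $r2=1 $r3=15 $r4=15 $r5=0 $r6=1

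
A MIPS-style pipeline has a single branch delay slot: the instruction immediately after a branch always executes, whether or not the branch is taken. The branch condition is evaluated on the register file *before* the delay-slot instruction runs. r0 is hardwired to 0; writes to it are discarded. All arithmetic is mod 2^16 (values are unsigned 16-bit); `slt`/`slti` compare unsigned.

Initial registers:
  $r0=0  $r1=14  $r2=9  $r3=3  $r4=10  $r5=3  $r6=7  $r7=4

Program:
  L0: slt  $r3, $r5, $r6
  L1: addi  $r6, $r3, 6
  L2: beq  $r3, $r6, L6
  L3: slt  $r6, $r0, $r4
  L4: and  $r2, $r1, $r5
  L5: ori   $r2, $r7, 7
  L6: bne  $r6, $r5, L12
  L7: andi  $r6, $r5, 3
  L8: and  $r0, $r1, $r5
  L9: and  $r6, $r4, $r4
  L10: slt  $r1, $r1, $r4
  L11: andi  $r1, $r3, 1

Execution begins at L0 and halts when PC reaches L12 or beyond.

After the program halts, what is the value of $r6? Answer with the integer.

3

[0] slt  $r3, $r5, $r6  →  {$r0:0, $r1:14, $r2:9, $r3:1, $r4:10, $r5:3, $r6:7, $r7:4}
[1] addi  $r6, $r3, 6  →  {$r0:0, $r1:14, $r2:9, $r3:1, $r4:10, $r5:3, $r6:7, $r7:4}
[2] beq  $r3, $r6, L6  →  {$r0:0, $r1:14, $r2:9, $r3:1, $r4:10, $r5:3, $r6:7, $r7:4}  ⟨branch fallthrough⟩
[3] slt  $r6, $r0, $r4  →  {$r0:0, $r1:14, $r2:9, $r3:1, $r4:10, $r5:3, $r6:1, $r7:4}
[4] and  $r2, $r1, $r5  →  {$r0:0, $r1:14, $r2:2, $r3:1, $r4:10, $r5:3, $r6:1, $r7:4}
[5] ori   $r2, $r7, 7  →  {$r0:0, $r1:14, $r2:7, $r3:1, $r4:10, $r5:3, $r6:1, $r7:4}
[6] bne  $r6, $r5, L12  →  {$r0:0, $r1:14, $r2:7, $r3:1, $r4:10, $r5:3, $r6:1, $r7:4}  ⟨branch taken⟩
[7] andi  $r6, $r5, 3  →  {$r0:0, $r1:14, $r2:7, $r3:1, $r4:10, $r5:3, $r6:3, $r7:4}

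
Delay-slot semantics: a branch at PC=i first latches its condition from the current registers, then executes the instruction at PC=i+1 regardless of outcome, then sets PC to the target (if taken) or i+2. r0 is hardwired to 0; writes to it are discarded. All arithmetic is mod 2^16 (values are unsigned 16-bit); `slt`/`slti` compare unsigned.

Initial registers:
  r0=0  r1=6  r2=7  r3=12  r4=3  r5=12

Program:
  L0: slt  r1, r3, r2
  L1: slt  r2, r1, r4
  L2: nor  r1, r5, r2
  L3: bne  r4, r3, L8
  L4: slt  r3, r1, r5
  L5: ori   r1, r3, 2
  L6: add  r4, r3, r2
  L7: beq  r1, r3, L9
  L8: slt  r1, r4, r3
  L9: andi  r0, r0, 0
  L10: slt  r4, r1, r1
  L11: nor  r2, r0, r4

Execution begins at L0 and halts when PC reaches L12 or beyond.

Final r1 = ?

PC=0  slt  r1, r3, r2        | r0=0 r1=0 r2=7 r3=12 r4=3 r5=12
PC=1  slt  r2, r1, r4        | r0=0 r1=0 r2=1 r3=12 r4=3 r5=12
PC=2  nor  r1, r5, r2        | r0=0 r1=65522 r2=1 r3=12 r4=3 r5=12
PC=3  bne  r4, r3, L8        | r0=0 r1=65522 r2=1 r3=12 r4=3 r5=12  [TAKEN]
PC=4  slt  r3, r1, r5        | r0=0 r1=65522 r2=1 r3=0 r4=3 r5=12
PC=8  slt  r1, r4, r3        | r0=0 r1=0 r2=1 r3=0 r4=3 r5=12
PC=9  andi  r0, r0, 0        | r0=0 r1=0 r2=1 r3=0 r4=3 r5=12
PC=10 slt  r4, r1, r1        | r0=0 r1=0 r2=1 r3=0 r4=0 r5=12
PC=11 nor  r2, r0, r4        | r0=0 r1=0 r2=65535 r3=0 r4=0 r5=12

0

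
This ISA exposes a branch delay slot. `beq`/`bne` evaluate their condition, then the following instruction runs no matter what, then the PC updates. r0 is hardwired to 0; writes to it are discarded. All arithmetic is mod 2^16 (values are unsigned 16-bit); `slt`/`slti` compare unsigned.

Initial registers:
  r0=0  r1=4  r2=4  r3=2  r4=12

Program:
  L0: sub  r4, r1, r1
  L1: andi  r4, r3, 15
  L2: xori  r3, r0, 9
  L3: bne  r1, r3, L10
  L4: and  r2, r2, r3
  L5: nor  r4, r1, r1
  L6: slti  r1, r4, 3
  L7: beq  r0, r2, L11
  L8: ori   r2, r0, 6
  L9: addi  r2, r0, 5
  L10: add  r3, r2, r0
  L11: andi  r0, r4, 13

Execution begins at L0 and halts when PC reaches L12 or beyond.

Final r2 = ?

0

PC=0  sub  r4, r1, r1        | r0=0 r1=4 r2=4 r3=2 r4=0
PC=1  andi  r4, r3, 15       | r0=0 r1=4 r2=4 r3=2 r4=2
PC=2  xori  r3, r0, 9        | r0=0 r1=4 r2=4 r3=9 r4=2
PC=3  bne  r1, r3, L10       | r0=0 r1=4 r2=4 r3=9 r4=2  [TAKEN]
PC=4  and  r2, r2, r3        | r0=0 r1=4 r2=0 r3=9 r4=2
PC=10 add  r3, r2, r0        | r0=0 r1=4 r2=0 r3=0 r4=2
PC=11 andi  r0, r4, 13       | r0=0 r1=4 r2=0 r3=0 r4=2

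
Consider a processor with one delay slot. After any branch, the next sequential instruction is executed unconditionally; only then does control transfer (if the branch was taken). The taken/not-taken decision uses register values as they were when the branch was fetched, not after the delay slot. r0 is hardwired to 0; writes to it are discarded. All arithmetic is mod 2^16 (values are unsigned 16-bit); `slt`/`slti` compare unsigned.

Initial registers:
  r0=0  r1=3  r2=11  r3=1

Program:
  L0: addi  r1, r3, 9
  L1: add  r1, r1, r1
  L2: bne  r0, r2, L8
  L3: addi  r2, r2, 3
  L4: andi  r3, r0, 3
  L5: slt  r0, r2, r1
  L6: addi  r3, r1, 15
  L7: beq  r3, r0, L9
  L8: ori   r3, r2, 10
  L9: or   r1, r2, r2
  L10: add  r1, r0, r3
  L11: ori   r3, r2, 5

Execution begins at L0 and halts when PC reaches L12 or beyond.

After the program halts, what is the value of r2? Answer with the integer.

[0] addi  r1, r3, 9  →  {r0:0, r1:10, r2:11, r3:1}
[1] add  r1, r1, r1  →  {r0:0, r1:20, r2:11, r3:1}
[2] bne  r0, r2, L8  →  {r0:0, r1:20, r2:11, r3:1}  ⟨branch taken⟩
[3] addi  r2, r2, 3  →  {r0:0, r1:20, r2:14, r3:1}
[8] ori   r3, r2, 10  →  {r0:0, r1:20, r2:14, r3:14}
[9] or   r1, r2, r2  →  {r0:0, r1:14, r2:14, r3:14}
[10] add  r1, r0, r3  →  {r0:0, r1:14, r2:14, r3:14}
[11] ori   r3, r2, 5  →  {r0:0, r1:14, r2:14, r3:15}

14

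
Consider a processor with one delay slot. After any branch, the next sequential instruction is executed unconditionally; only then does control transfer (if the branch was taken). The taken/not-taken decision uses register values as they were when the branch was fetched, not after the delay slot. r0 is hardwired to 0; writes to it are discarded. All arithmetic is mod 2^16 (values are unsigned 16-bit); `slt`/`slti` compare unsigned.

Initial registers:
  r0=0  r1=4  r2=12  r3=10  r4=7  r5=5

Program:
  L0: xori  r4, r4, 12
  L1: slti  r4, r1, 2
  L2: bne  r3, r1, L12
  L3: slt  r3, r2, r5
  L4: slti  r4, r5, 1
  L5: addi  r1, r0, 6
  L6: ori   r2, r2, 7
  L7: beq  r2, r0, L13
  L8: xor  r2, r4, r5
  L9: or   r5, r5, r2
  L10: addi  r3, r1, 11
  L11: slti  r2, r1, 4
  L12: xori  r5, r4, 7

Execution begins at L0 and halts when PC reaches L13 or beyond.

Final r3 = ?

0

  step pc=0: xori  r4, r4, 12  regs=(0,4,12,10,11,5)
  step pc=1: slti  r4, r1, 2  regs=(0,4,12,10,0,5)
  step pc=2: bne  r3, r1, L12  cond=T  regs=(0,4,12,10,0,5)
  step pc=3: slt  r3, r2, r5  regs=(0,4,12,0,0,5)
  step pc=12: xori  r5, r4, 7  regs=(0,4,12,0,0,7)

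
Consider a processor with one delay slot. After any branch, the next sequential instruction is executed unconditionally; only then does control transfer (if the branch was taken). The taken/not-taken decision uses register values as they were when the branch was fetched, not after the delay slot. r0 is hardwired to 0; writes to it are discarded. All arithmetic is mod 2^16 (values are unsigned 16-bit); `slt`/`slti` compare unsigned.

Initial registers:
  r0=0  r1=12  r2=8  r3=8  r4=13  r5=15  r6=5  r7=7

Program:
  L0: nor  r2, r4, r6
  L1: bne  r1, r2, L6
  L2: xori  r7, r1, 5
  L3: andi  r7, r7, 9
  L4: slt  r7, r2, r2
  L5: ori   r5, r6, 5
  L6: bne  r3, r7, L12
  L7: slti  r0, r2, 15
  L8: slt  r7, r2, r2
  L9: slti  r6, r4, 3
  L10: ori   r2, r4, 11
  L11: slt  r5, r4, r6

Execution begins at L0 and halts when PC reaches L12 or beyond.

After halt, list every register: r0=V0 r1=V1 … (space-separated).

[0] nor  r2, r4, r6  →  {r0:0, r1:12, r2:65522, r3:8, r4:13, r5:15, r6:5, r7:7}
[1] bne  r1, r2, L6  →  {r0:0, r1:12, r2:65522, r3:8, r4:13, r5:15, r6:5, r7:7}  ⟨branch taken⟩
[2] xori  r7, r1, 5  →  {r0:0, r1:12, r2:65522, r3:8, r4:13, r5:15, r6:5, r7:9}
[6] bne  r3, r7, L12  →  {r0:0, r1:12, r2:65522, r3:8, r4:13, r5:15, r6:5, r7:9}  ⟨branch taken⟩
[7] slti  r0, r2, 15  →  {r0:0, r1:12, r2:65522, r3:8, r4:13, r5:15, r6:5, r7:9}

r0=0 r1=12 r2=65522 r3=8 r4=13 r5=15 r6=5 r7=9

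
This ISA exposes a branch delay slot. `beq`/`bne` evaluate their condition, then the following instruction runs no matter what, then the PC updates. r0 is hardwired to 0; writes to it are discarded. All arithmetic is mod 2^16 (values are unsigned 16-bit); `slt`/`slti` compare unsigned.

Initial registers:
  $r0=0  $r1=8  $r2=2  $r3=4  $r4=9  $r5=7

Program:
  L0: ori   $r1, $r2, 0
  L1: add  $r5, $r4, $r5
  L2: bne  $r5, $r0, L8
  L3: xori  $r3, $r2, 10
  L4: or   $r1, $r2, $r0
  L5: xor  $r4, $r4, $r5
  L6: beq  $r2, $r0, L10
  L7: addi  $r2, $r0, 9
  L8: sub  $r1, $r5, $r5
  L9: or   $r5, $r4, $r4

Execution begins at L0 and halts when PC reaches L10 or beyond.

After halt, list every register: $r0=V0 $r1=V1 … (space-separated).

  step pc=0: ori   $r1, $r2, 0  regs=(0,2,2,4,9,7)
  step pc=1: add  $r5, $r4, $r5  regs=(0,2,2,4,9,16)
  step pc=2: bne  $r5, $r0, L8  cond=T  regs=(0,2,2,4,9,16)
  step pc=3: xori  $r3, $r2, 10  regs=(0,2,2,8,9,16)
  step pc=8: sub  $r1, $r5, $r5  regs=(0,0,2,8,9,16)
  step pc=9: or   $r5, $r4, $r4  regs=(0,0,2,8,9,9)

$r0=0 $r1=0 $r2=2 $r3=8 $r4=9 $r5=9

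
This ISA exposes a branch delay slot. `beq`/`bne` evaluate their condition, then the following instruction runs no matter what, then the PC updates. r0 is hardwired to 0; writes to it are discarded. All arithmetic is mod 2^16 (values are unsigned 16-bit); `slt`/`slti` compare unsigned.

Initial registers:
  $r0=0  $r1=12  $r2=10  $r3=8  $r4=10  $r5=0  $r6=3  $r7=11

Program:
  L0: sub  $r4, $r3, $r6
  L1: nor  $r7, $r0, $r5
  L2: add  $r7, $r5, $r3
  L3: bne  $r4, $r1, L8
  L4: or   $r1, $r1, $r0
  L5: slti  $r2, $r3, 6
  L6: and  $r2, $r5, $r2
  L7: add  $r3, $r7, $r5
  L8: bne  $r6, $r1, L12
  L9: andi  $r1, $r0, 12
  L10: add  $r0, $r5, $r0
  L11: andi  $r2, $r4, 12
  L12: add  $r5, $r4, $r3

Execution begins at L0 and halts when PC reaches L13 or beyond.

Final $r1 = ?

0

  step pc=0: sub  $r4, $r3, $r6  regs=(0,12,10,8,5,0,3,11)
  step pc=1: nor  $r7, $r0, $r5  regs=(0,12,10,8,5,0,3,65535)
  step pc=2: add  $r7, $r5, $r3  regs=(0,12,10,8,5,0,3,8)
  step pc=3: bne  $r4, $r1, L8  cond=T  regs=(0,12,10,8,5,0,3,8)
  step pc=4: or   $r1, $r1, $r0  regs=(0,12,10,8,5,0,3,8)
  step pc=8: bne  $r6, $r1, L12  cond=T  regs=(0,12,10,8,5,0,3,8)
  step pc=9: andi  $r1, $r0, 12  regs=(0,0,10,8,5,0,3,8)
  step pc=12: add  $r5, $r4, $r3  regs=(0,0,10,8,5,13,3,8)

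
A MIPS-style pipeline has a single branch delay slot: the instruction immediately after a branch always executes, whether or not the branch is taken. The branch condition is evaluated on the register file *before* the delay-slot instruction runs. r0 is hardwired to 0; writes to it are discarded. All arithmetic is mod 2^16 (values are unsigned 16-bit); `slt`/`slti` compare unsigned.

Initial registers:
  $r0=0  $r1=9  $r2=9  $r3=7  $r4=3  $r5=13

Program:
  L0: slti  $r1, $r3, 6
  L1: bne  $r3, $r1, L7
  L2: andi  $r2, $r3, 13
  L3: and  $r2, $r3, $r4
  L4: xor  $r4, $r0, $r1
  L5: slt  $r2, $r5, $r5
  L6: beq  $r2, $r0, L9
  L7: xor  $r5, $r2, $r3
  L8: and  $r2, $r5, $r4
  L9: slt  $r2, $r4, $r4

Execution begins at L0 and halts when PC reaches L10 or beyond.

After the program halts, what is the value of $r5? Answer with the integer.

2

  step pc=0: slti  $r1, $r3, 6  regs=(0,0,9,7,3,13)
  step pc=1: bne  $r3, $r1, L7  cond=T  regs=(0,0,9,7,3,13)
  step pc=2: andi  $r2, $r3, 13  regs=(0,0,5,7,3,13)
  step pc=7: xor  $r5, $r2, $r3  regs=(0,0,5,7,3,2)
  step pc=8: and  $r2, $r5, $r4  regs=(0,0,2,7,3,2)
  step pc=9: slt  $r2, $r4, $r4  regs=(0,0,0,7,3,2)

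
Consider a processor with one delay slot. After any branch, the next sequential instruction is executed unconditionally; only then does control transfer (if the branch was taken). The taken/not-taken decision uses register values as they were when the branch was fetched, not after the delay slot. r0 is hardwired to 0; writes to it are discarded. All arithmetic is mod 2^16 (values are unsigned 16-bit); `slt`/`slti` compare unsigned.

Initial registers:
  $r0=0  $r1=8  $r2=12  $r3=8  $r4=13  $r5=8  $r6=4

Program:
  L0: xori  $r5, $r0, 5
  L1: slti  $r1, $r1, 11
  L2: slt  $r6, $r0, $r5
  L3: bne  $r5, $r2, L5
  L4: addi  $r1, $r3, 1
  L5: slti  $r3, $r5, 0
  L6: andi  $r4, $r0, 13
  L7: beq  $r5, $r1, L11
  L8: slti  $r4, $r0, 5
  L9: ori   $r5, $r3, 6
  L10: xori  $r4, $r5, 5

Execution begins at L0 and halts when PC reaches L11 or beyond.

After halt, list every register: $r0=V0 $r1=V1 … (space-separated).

$r0=0 $r1=9 $r2=12 $r3=0 $r4=3 $r5=6 $r6=1

  step pc=0: xori  $r5, $r0, 5  regs=(0,8,12,8,13,5,4)
  step pc=1: slti  $r1, $r1, 11  regs=(0,1,12,8,13,5,4)
  step pc=2: slt  $r6, $r0, $r5  regs=(0,1,12,8,13,5,1)
  step pc=3: bne  $r5, $r2, L5  cond=T  regs=(0,1,12,8,13,5,1)
  step pc=4: addi  $r1, $r3, 1  regs=(0,9,12,8,13,5,1)
  step pc=5: slti  $r3, $r5, 0  regs=(0,9,12,0,13,5,1)
  step pc=6: andi  $r4, $r0, 13  regs=(0,9,12,0,0,5,1)
  step pc=7: beq  $r5, $r1, L11  cond=F  regs=(0,9,12,0,0,5,1)
  step pc=8: slti  $r4, $r0, 5  regs=(0,9,12,0,1,5,1)
  step pc=9: ori   $r5, $r3, 6  regs=(0,9,12,0,1,6,1)
  step pc=10: xori  $r4, $r5, 5  regs=(0,9,12,0,3,6,1)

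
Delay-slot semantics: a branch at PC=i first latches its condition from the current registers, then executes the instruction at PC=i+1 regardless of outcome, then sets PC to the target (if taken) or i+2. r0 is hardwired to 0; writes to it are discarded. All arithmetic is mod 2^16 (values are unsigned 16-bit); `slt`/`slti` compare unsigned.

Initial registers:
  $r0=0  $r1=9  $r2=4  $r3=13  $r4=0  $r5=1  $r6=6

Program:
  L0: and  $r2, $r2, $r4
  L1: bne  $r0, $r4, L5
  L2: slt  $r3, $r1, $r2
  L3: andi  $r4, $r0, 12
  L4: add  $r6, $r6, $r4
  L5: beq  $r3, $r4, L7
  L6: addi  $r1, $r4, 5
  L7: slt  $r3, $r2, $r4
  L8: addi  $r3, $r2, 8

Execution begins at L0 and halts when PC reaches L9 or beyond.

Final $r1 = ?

  step pc=0: and  $r2, $r2, $r4  regs=(0,9,0,13,0,1,6)
  step pc=1: bne  $r0, $r4, L5  cond=F  regs=(0,9,0,13,0,1,6)
  step pc=2: slt  $r3, $r1, $r2  regs=(0,9,0,0,0,1,6)
  step pc=3: andi  $r4, $r0, 12  regs=(0,9,0,0,0,1,6)
  step pc=4: add  $r6, $r6, $r4  regs=(0,9,0,0,0,1,6)
  step pc=5: beq  $r3, $r4, L7  cond=T  regs=(0,9,0,0,0,1,6)
  step pc=6: addi  $r1, $r4, 5  regs=(0,5,0,0,0,1,6)
  step pc=7: slt  $r3, $r2, $r4  regs=(0,5,0,0,0,1,6)
  step pc=8: addi  $r3, $r2, 8  regs=(0,5,0,8,0,1,6)

5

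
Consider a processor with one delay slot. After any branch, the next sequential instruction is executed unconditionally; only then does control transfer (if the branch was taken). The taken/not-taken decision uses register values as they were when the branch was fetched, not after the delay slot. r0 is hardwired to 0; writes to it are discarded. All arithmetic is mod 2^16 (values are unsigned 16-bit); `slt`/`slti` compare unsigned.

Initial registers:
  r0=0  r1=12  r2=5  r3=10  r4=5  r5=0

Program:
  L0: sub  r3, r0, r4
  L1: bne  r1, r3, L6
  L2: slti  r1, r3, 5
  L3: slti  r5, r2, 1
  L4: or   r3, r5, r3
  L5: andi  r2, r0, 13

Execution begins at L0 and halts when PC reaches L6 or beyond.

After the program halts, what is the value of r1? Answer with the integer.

0

[0] sub  r3, r0, r4  →  {r0:0, r1:12, r2:5, r3:65531, r4:5, r5:0}
[1] bne  r1, r3, L6  →  {r0:0, r1:12, r2:5, r3:65531, r4:5, r5:0}  ⟨branch taken⟩
[2] slti  r1, r3, 5  →  {r0:0, r1:0, r2:5, r3:65531, r4:5, r5:0}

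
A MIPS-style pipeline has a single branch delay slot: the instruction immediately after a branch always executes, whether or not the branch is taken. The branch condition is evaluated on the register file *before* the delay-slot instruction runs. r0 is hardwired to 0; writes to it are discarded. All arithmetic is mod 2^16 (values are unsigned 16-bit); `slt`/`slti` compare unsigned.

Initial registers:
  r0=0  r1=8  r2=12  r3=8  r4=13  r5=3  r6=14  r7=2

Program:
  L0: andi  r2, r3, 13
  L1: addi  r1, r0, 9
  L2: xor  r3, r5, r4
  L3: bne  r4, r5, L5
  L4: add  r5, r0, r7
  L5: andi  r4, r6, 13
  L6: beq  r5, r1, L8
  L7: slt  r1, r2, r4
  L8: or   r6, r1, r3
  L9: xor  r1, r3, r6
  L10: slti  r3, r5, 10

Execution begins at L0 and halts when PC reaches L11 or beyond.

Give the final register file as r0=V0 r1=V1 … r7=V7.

[0] andi  r2, r3, 13  →  {r0:0, r1:8, r2:8, r3:8, r4:13, r5:3, r6:14, r7:2}
[1] addi  r1, r0, 9  →  {r0:0, r1:9, r2:8, r3:8, r4:13, r5:3, r6:14, r7:2}
[2] xor  r3, r5, r4  →  {r0:0, r1:9, r2:8, r3:14, r4:13, r5:3, r6:14, r7:2}
[3] bne  r4, r5, L5  →  {r0:0, r1:9, r2:8, r3:14, r4:13, r5:3, r6:14, r7:2}  ⟨branch taken⟩
[4] add  r5, r0, r7  →  {r0:0, r1:9, r2:8, r3:14, r4:13, r5:2, r6:14, r7:2}
[5] andi  r4, r6, 13  →  {r0:0, r1:9, r2:8, r3:14, r4:12, r5:2, r6:14, r7:2}
[6] beq  r5, r1, L8  →  {r0:0, r1:9, r2:8, r3:14, r4:12, r5:2, r6:14, r7:2}  ⟨branch fallthrough⟩
[7] slt  r1, r2, r4  →  {r0:0, r1:1, r2:8, r3:14, r4:12, r5:2, r6:14, r7:2}
[8] or   r6, r1, r3  →  {r0:0, r1:1, r2:8, r3:14, r4:12, r5:2, r6:15, r7:2}
[9] xor  r1, r3, r6  →  {r0:0, r1:1, r2:8, r3:14, r4:12, r5:2, r6:15, r7:2}
[10] slti  r3, r5, 10  →  {r0:0, r1:1, r2:8, r3:1, r4:12, r5:2, r6:15, r7:2}

r0=0 r1=1 r2=8 r3=1 r4=12 r5=2 r6=15 r7=2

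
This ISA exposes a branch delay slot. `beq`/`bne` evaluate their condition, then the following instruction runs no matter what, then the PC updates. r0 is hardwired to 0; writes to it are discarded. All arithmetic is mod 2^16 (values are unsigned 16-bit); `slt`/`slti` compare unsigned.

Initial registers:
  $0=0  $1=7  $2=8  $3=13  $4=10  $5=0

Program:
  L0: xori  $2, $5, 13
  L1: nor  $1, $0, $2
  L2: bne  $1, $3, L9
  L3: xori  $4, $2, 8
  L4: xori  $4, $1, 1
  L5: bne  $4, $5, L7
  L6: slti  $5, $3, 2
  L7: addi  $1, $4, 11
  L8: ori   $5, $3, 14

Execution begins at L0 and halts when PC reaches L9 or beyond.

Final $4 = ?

5

#0 xori  $2, $5, 13 ; 0/7/13/13/10/0
#1 nor  $1, $0, $2 ; 0/65522/13/13/10/0
#2 bne  $1, $3, L9 ; 0/65522/13/13/10/0 ; →target
#3 xori  $4, $2, 8 ; 0/65522/13/13/5/0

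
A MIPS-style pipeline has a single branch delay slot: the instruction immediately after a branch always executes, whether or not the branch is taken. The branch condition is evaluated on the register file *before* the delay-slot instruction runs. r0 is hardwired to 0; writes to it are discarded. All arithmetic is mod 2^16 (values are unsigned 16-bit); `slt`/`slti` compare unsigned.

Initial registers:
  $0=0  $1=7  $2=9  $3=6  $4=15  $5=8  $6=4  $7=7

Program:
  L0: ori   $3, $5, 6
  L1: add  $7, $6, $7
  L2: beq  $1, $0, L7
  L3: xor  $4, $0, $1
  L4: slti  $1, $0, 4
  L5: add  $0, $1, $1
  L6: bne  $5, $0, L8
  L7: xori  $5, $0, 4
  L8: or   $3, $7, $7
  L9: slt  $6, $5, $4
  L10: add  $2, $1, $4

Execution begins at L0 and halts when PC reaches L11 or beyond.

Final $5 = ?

4

PC=0  ori   $3, $5, 6        | $0=0 $1=7 $2=9 $3=14 $4=15 $5=8 $6=4 $7=7
PC=1  add  $7, $6, $7        | $0=0 $1=7 $2=9 $3=14 $4=15 $5=8 $6=4 $7=11
PC=2  beq  $1, $0, L7        | $0=0 $1=7 $2=9 $3=14 $4=15 $5=8 $6=4 $7=11  [not taken]
PC=3  xor  $4, $0, $1        | $0=0 $1=7 $2=9 $3=14 $4=7 $5=8 $6=4 $7=11
PC=4  slti  $1, $0, 4        | $0=0 $1=1 $2=9 $3=14 $4=7 $5=8 $6=4 $7=11
PC=5  add  $0, $1, $1        | $0=0 $1=1 $2=9 $3=14 $4=7 $5=8 $6=4 $7=11
PC=6  bne  $5, $0, L8        | $0=0 $1=1 $2=9 $3=14 $4=7 $5=8 $6=4 $7=11  [TAKEN]
PC=7  xori  $5, $0, 4        | $0=0 $1=1 $2=9 $3=14 $4=7 $5=4 $6=4 $7=11
PC=8  or   $3, $7, $7        | $0=0 $1=1 $2=9 $3=11 $4=7 $5=4 $6=4 $7=11
PC=9  slt  $6, $5, $4        | $0=0 $1=1 $2=9 $3=11 $4=7 $5=4 $6=1 $7=11
PC=10 add  $2, $1, $4        | $0=0 $1=1 $2=8 $3=11 $4=7 $5=4 $6=1 $7=11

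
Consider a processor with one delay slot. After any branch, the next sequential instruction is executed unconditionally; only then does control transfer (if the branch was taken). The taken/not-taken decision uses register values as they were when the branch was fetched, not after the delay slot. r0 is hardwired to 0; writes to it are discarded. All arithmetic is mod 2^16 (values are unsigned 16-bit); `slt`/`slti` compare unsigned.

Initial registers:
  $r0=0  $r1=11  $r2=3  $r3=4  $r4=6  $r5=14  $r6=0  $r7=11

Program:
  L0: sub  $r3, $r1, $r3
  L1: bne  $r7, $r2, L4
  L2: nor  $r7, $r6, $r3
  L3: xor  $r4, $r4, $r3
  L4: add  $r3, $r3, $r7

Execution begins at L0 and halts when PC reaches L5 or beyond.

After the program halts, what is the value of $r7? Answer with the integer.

65528

#0 sub  $r3, $r1, $r3 ; 0/11/3/7/6/14/0/11
#1 bne  $r7, $r2, L4 ; 0/11/3/7/6/14/0/11 ; →target
#2 nor  $r7, $r6, $r3 ; 0/11/3/7/6/14/0/65528
#4 add  $r3, $r3, $r7 ; 0/11/3/65535/6/14/0/65528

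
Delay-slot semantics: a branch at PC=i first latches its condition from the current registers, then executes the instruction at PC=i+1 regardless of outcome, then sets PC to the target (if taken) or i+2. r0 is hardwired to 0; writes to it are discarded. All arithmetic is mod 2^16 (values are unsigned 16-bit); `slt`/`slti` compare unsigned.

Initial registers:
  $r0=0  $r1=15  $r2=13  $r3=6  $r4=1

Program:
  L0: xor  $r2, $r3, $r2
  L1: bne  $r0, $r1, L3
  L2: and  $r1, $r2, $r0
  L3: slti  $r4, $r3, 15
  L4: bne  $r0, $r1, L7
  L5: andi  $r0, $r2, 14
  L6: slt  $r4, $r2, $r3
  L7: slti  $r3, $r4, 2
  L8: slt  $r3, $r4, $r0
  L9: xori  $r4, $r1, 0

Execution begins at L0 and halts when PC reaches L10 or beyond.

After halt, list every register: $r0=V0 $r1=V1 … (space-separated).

PC=0  xor  $r2, $r3, $r2     | $r0=0 $r1=15 $r2=11 $r3=6 $r4=1
PC=1  bne  $r0, $r1, L3      | $r0=0 $r1=15 $r2=11 $r3=6 $r4=1  [TAKEN]
PC=2  and  $r1, $r2, $r0     | $r0=0 $r1=0 $r2=11 $r3=6 $r4=1
PC=3  slti  $r4, $r3, 15     | $r0=0 $r1=0 $r2=11 $r3=6 $r4=1
PC=4  bne  $r0, $r1, L7      | $r0=0 $r1=0 $r2=11 $r3=6 $r4=1  [not taken]
PC=5  andi  $r0, $r2, 14     | $r0=0 $r1=0 $r2=11 $r3=6 $r4=1
PC=6  slt  $r4, $r2, $r3     | $r0=0 $r1=0 $r2=11 $r3=6 $r4=0
PC=7  slti  $r3, $r4, 2      | $r0=0 $r1=0 $r2=11 $r3=1 $r4=0
PC=8  slt  $r3, $r4, $r0     | $r0=0 $r1=0 $r2=11 $r3=0 $r4=0
PC=9  xori  $r4, $r1, 0      | $r0=0 $r1=0 $r2=11 $r3=0 $r4=0

$r0=0 $r1=0 $r2=11 $r3=0 $r4=0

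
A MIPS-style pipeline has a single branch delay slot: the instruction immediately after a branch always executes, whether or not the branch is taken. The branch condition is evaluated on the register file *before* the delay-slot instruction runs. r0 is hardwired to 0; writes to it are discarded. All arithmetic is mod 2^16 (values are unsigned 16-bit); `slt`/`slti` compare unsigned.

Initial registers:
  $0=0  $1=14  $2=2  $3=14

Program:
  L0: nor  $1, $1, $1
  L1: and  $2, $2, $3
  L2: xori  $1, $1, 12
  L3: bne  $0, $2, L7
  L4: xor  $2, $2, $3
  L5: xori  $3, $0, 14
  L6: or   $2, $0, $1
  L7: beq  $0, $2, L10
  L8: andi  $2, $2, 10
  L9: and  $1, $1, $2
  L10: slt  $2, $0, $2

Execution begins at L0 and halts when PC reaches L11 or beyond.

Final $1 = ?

8

  step pc=0: nor  $1, $1, $1  regs=(0,65521,2,14)
  step pc=1: and  $2, $2, $3  regs=(0,65521,2,14)
  step pc=2: xori  $1, $1, 12  regs=(0,65533,2,14)
  step pc=3: bne  $0, $2, L7  cond=T  regs=(0,65533,2,14)
  step pc=4: xor  $2, $2, $3  regs=(0,65533,12,14)
  step pc=7: beq  $0, $2, L10  cond=F  regs=(0,65533,12,14)
  step pc=8: andi  $2, $2, 10  regs=(0,65533,8,14)
  step pc=9: and  $1, $1, $2  regs=(0,8,8,14)
  step pc=10: slt  $2, $0, $2  regs=(0,8,1,14)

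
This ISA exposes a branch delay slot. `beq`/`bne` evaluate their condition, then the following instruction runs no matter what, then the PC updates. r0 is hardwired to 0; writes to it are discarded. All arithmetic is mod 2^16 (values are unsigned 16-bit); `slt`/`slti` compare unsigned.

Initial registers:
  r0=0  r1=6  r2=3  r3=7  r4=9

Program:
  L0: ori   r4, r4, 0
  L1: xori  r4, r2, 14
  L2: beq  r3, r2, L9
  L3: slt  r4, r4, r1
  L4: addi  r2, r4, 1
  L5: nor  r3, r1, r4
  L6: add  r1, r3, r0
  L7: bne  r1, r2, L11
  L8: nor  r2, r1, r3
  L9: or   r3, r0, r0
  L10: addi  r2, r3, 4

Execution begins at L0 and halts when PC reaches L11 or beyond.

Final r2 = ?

[0] ori   r4, r4, 0  →  {r0:0, r1:6, r2:3, r3:7, r4:9}
[1] xori  r4, r2, 14  →  {r0:0, r1:6, r2:3, r3:7, r4:13}
[2] beq  r3, r2, L9  →  {r0:0, r1:6, r2:3, r3:7, r4:13}  ⟨branch fallthrough⟩
[3] slt  r4, r4, r1  →  {r0:0, r1:6, r2:3, r3:7, r4:0}
[4] addi  r2, r4, 1  →  {r0:0, r1:6, r2:1, r3:7, r4:0}
[5] nor  r3, r1, r4  →  {r0:0, r1:6, r2:1, r3:65529, r4:0}
[6] add  r1, r3, r0  →  {r0:0, r1:65529, r2:1, r3:65529, r4:0}
[7] bne  r1, r2, L11  →  {r0:0, r1:65529, r2:1, r3:65529, r4:0}  ⟨branch taken⟩
[8] nor  r2, r1, r3  →  {r0:0, r1:65529, r2:6, r3:65529, r4:0}

6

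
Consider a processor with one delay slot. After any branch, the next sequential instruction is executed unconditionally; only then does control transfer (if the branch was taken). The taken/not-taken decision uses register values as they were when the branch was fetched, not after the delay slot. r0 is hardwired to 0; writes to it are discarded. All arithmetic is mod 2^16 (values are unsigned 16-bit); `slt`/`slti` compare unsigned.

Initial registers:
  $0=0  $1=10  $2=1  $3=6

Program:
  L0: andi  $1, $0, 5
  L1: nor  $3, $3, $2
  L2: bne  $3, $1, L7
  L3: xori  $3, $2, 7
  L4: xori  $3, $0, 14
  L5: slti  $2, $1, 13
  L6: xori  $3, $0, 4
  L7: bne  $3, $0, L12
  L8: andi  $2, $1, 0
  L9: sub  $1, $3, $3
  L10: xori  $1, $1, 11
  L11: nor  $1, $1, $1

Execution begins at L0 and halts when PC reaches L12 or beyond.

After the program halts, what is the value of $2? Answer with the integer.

0

PC=0  andi  $1, $0, 5        | $0=0 $1=0 $2=1 $3=6
PC=1  nor  $3, $3, $2        | $0=0 $1=0 $2=1 $3=65528
PC=2  bne  $3, $1, L7        | $0=0 $1=0 $2=1 $3=65528  [TAKEN]
PC=3  xori  $3, $2, 7        | $0=0 $1=0 $2=1 $3=6
PC=7  bne  $3, $0, L12       | $0=0 $1=0 $2=1 $3=6  [TAKEN]
PC=8  andi  $2, $1, 0        | $0=0 $1=0 $2=0 $3=6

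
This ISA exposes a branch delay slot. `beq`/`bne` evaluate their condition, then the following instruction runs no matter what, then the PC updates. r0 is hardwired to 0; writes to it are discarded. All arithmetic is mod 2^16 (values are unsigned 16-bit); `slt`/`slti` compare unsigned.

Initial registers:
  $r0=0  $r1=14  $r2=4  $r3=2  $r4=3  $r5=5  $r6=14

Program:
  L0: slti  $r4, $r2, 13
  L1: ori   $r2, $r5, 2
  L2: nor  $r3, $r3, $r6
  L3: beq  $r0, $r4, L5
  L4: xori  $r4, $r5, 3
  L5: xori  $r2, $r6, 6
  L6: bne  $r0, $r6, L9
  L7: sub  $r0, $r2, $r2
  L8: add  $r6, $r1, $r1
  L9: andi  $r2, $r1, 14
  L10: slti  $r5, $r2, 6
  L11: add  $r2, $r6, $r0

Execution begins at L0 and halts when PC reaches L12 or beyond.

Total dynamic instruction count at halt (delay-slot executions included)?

#0 slti  $r4, $r2, 13 ; 0/14/4/2/1/5/14
#1 ori   $r2, $r5, 2 ; 0/14/7/2/1/5/14
#2 nor  $r3, $r3, $r6 ; 0/14/7/65521/1/5/14
#3 beq  $r0, $r4, L5 ; 0/14/7/65521/1/5/14 ; →fallthru
#4 xori  $r4, $r5, 3 ; 0/14/7/65521/6/5/14
#5 xori  $r2, $r6, 6 ; 0/14/8/65521/6/5/14
#6 bne  $r0, $r6, L9 ; 0/14/8/65521/6/5/14 ; →target
#7 sub  $r0, $r2, $r2 ; 0/14/8/65521/6/5/14
#9 andi  $r2, $r1, 14 ; 0/14/14/65521/6/5/14
#10 slti  $r5, $r2, 6 ; 0/14/14/65521/6/0/14
#11 add  $r2, $r6, $r0 ; 0/14/14/65521/6/0/14

11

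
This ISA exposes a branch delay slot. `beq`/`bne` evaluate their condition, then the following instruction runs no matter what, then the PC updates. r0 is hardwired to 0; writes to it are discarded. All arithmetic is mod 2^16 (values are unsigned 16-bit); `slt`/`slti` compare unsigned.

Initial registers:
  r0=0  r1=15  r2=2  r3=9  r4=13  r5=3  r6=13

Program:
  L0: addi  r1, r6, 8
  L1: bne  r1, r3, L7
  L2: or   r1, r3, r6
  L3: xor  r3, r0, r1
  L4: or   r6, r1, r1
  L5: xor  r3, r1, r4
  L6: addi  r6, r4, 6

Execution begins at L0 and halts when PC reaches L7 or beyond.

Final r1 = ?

13

  step pc=0: addi  r1, r6, 8  regs=(0,21,2,9,13,3,13)
  step pc=1: bne  r1, r3, L7  cond=T  regs=(0,21,2,9,13,3,13)
  step pc=2: or   r1, r3, r6  regs=(0,13,2,9,13,3,13)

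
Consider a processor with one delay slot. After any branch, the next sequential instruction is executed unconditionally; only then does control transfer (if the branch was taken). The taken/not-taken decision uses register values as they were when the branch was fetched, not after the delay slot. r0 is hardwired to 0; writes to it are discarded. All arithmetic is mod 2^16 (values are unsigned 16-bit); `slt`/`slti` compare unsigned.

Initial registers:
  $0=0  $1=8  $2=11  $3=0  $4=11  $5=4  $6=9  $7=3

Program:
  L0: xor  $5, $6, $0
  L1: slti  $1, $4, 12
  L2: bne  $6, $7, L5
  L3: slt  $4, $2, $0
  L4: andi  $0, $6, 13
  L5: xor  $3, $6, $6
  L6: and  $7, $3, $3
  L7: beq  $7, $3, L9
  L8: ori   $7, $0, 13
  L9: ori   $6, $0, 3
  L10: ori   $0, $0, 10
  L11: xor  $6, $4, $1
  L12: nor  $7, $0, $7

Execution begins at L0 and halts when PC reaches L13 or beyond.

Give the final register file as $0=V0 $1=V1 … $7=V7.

$0=0 $1=1 $2=11 $3=0 $4=0 $5=9 $6=1 $7=65522

PC=0  xor  $5, $6, $0        | $0=0 $1=8 $2=11 $3=0 $4=11 $5=9 $6=9 $7=3
PC=1  slti  $1, $4, 12       | $0=0 $1=1 $2=11 $3=0 $4=11 $5=9 $6=9 $7=3
PC=2  bne  $6, $7, L5        | $0=0 $1=1 $2=11 $3=0 $4=11 $5=9 $6=9 $7=3  [TAKEN]
PC=3  slt  $4, $2, $0        | $0=0 $1=1 $2=11 $3=0 $4=0 $5=9 $6=9 $7=3
PC=5  xor  $3, $6, $6        | $0=0 $1=1 $2=11 $3=0 $4=0 $5=9 $6=9 $7=3
PC=6  and  $7, $3, $3        | $0=0 $1=1 $2=11 $3=0 $4=0 $5=9 $6=9 $7=0
PC=7  beq  $7, $3, L9        | $0=0 $1=1 $2=11 $3=0 $4=0 $5=9 $6=9 $7=0  [TAKEN]
PC=8  ori   $7, $0, 13       | $0=0 $1=1 $2=11 $3=0 $4=0 $5=9 $6=9 $7=13
PC=9  ori   $6, $0, 3        | $0=0 $1=1 $2=11 $3=0 $4=0 $5=9 $6=3 $7=13
PC=10 ori   $0, $0, 10       | $0=0 $1=1 $2=11 $3=0 $4=0 $5=9 $6=3 $7=13
PC=11 xor  $6, $4, $1        | $0=0 $1=1 $2=11 $3=0 $4=0 $5=9 $6=1 $7=13
PC=12 nor  $7, $0, $7        | $0=0 $1=1 $2=11 $3=0 $4=0 $5=9 $6=1 $7=65522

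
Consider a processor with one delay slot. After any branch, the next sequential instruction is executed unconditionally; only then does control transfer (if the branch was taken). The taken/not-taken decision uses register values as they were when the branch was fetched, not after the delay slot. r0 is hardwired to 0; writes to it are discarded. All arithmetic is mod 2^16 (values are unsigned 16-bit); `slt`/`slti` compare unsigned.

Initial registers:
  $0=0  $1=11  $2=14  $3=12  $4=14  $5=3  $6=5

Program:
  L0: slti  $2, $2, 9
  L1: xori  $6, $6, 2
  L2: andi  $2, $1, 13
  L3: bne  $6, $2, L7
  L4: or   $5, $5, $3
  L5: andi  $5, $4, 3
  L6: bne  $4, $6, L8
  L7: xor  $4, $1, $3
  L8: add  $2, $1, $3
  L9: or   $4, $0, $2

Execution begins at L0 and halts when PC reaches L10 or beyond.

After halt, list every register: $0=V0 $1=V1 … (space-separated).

$0=0 $1=11 $2=23 $3=12 $4=23 $5=15 $6=7

[0] slti  $2, $2, 9  →  {$0:0, $1:11, $2:0, $3:12, $4:14, $5:3, $6:5}
[1] xori  $6, $6, 2  →  {$0:0, $1:11, $2:0, $3:12, $4:14, $5:3, $6:7}
[2] andi  $2, $1, 13  →  {$0:0, $1:11, $2:9, $3:12, $4:14, $5:3, $6:7}
[3] bne  $6, $2, L7  →  {$0:0, $1:11, $2:9, $3:12, $4:14, $5:3, $6:7}  ⟨branch taken⟩
[4] or   $5, $5, $3  →  {$0:0, $1:11, $2:9, $3:12, $4:14, $5:15, $6:7}
[7] xor  $4, $1, $3  →  {$0:0, $1:11, $2:9, $3:12, $4:7, $5:15, $6:7}
[8] add  $2, $1, $3  →  {$0:0, $1:11, $2:23, $3:12, $4:7, $5:15, $6:7}
[9] or   $4, $0, $2  →  {$0:0, $1:11, $2:23, $3:12, $4:23, $5:15, $6:7}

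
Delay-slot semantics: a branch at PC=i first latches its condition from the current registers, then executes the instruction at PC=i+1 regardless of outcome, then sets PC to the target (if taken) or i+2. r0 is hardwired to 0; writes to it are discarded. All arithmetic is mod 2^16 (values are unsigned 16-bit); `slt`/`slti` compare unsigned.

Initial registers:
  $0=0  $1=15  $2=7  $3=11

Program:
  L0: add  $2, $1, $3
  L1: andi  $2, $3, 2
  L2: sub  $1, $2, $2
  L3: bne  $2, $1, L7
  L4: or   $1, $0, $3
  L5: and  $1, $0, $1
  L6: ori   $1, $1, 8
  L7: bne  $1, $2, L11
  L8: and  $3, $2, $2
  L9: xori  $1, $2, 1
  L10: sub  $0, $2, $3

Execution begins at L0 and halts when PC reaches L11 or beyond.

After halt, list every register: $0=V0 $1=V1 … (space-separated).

$0=0 $1=11 $2=2 $3=2

PC=0  add  $2, $1, $3        | $0=0 $1=15 $2=26 $3=11
PC=1  andi  $2, $3, 2        | $0=0 $1=15 $2=2 $3=11
PC=2  sub  $1, $2, $2        | $0=0 $1=0 $2=2 $3=11
PC=3  bne  $2, $1, L7        | $0=0 $1=0 $2=2 $3=11  [TAKEN]
PC=4  or   $1, $0, $3        | $0=0 $1=11 $2=2 $3=11
PC=7  bne  $1, $2, L11       | $0=0 $1=11 $2=2 $3=11  [TAKEN]
PC=8  and  $3, $2, $2        | $0=0 $1=11 $2=2 $3=2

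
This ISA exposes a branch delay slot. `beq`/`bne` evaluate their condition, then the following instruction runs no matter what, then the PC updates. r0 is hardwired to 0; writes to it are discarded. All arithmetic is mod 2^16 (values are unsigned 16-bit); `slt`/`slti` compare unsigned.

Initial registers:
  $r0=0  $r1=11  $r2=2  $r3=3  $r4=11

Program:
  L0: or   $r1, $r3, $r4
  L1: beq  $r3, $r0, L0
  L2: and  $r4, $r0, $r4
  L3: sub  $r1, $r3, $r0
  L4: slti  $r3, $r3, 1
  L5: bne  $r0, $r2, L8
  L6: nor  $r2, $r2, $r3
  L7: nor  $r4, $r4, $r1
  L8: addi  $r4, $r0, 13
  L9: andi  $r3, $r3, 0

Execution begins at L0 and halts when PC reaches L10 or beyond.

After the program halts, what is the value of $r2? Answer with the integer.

65533

PC=0  or   $r1, $r3, $r4     | $r0=0 $r1=11 $r2=2 $r3=3 $r4=11
PC=1  beq  $r3, $r0, L0      | $r0=0 $r1=11 $r2=2 $r3=3 $r4=11  [not taken]
PC=2  and  $r4, $r0, $r4     | $r0=0 $r1=11 $r2=2 $r3=3 $r4=0
PC=3  sub  $r1, $r3, $r0     | $r0=0 $r1=3 $r2=2 $r3=3 $r4=0
PC=4  slti  $r3, $r3, 1      | $r0=0 $r1=3 $r2=2 $r3=0 $r4=0
PC=5  bne  $r0, $r2, L8      | $r0=0 $r1=3 $r2=2 $r3=0 $r4=0  [TAKEN]
PC=6  nor  $r2, $r2, $r3     | $r0=0 $r1=3 $r2=65533 $r3=0 $r4=0
PC=8  addi  $r4, $r0, 13     | $r0=0 $r1=3 $r2=65533 $r3=0 $r4=13
PC=9  andi  $r3, $r3, 0      | $r0=0 $r1=3 $r2=65533 $r3=0 $r4=13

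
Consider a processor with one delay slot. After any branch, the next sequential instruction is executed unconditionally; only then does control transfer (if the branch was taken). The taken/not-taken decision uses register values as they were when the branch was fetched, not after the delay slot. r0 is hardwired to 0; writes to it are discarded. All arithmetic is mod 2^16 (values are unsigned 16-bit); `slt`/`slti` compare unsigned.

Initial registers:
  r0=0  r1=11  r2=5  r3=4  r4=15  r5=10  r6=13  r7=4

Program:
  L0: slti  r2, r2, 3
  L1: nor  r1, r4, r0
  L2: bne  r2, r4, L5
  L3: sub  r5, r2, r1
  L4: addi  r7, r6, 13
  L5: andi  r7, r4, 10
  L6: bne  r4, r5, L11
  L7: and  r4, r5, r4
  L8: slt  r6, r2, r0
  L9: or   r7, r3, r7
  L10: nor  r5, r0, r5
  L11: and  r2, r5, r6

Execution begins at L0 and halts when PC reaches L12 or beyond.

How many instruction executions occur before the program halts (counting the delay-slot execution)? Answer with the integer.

#0 slti  r2, r2, 3 ; 0/11/0/4/15/10/13/4
#1 nor  r1, r4, r0 ; 0/65520/0/4/15/10/13/4
#2 bne  r2, r4, L5 ; 0/65520/0/4/15/10/13/4 ; →target
#3 sub  r5, r2, r1 ; 0/65520/0/4/15/16/13/4
#5 andi  r7, r4, 10 ; 0/65520/0/4/15/16/13/10
#6 bne  r4, r5, L11 ; 0/65520/0/4/15/16/13/10 ; →target
#7 and  r4, r5, r4 ; 0/65520/0/4/0/16/13/10
#11 and  r2, r5, r6 ; 0/65520/0/4/0/16/13/10

8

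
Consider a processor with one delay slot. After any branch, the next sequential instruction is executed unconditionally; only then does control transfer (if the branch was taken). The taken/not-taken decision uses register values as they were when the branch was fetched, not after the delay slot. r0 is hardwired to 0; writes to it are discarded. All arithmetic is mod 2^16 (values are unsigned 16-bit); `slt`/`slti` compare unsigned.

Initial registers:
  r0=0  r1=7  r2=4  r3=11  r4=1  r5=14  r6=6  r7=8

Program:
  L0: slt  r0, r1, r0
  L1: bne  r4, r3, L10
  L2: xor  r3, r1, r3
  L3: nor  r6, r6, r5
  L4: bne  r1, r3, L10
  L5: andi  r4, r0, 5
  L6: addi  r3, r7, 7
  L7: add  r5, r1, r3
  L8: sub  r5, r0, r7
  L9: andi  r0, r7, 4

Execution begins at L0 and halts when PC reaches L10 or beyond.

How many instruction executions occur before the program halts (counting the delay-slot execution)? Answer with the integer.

3

  step pc=0: slt  r0, r1, r0  regs=(0,7,4,11,1,14,6,8)
  step pc=1: bne  r4, r3, L10  cond=T  regs=(0,7,4,11,1,14,6,8)
  step pc=2: xor  r3, r1, r3  regs=(0,7,4,12,1,14,6,8)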